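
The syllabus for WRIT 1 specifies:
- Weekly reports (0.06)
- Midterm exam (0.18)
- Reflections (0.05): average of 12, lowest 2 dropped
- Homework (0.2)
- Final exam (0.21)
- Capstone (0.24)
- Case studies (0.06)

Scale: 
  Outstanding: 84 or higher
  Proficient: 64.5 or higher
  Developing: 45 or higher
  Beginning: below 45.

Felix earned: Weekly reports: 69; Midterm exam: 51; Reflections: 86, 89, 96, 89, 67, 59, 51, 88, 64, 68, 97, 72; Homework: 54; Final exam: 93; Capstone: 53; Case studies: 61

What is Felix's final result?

Reflections: drop 51, 59 → average of remaining 10 = 816/10 = 81.6
Weighted total:
  Weekly reports 69 × 0.06 = 4.14
  Midterm exam 51 × 0.18 = 9.18
  Reflections 81.6 × 0.05 = 4.08
  Homework 54 × 0.2 = 10.8
  Final exam 93 × 0.21 = 19.53
  Capstone 53 × 0.24 = 12.72
  Case studies 61 × 0.06 = 3.66
Sum = 64.11
64.11 is ≥ 45 and < 64.5 → Developing

Developing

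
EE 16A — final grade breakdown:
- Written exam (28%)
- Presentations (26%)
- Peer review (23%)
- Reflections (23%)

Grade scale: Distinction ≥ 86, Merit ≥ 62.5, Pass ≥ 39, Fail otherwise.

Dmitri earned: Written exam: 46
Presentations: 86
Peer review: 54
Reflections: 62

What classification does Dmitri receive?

Weighted total:
  Written exam 46 × 0.28 = 12.88
  Presentations 86 × 0.26 = 22.36
  Peer review 54 × 0.23 = 12.42
  Reflections 62 × 0.23 = 14.26
Sum = 61.92
61.92 is ≥ 39 and < 62.5 → Pass

Pass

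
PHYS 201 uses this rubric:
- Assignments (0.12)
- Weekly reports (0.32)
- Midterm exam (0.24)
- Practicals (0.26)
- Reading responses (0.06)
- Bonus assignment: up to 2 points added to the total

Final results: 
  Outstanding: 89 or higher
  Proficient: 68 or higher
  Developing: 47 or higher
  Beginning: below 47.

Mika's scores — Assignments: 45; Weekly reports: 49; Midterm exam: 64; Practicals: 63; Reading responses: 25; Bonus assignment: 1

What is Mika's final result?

Developing

Weighted total:
  Assignments 45 × 0.12 = 5.4
  Weekly reports 49 × 0.32 = 15.68
  Midterm exam 64 × 0.24 = 15.36
  Practicals 63 × 0.26 = 16.38
  Reading responses 25 × 0.06 = 1.5
Sum = 54.32
Bonus assignment: 54.32 + 1 = 55.32
55.32 is ≥ 47 and < 68 → Developing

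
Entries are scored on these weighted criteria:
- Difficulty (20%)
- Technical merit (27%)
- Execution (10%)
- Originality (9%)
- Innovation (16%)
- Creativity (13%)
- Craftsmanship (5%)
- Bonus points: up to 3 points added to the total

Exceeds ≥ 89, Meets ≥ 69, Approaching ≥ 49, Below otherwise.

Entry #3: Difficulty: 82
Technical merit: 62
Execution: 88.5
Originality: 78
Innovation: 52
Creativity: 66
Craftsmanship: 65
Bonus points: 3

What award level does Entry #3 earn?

Weighted total:
  Difficulty 82 × 0.2 = 16.4
  Technical merit 62 × 0.27 = 16.74
  Execution 88.5 × 0.1 = 8.85
  Originality 78 × 0.09 = 7.02
  Innovation 52 × 0.16 = 8.32
  Creativity 66 × 0.13 = 8.58
  Craftsmanship 65 × 0.05 = 3.25
Sum = 69.16
Bonus points: 69.16 + 3 = 72.16
72.16 is ≥ 69 and < 89 → Meets

Meets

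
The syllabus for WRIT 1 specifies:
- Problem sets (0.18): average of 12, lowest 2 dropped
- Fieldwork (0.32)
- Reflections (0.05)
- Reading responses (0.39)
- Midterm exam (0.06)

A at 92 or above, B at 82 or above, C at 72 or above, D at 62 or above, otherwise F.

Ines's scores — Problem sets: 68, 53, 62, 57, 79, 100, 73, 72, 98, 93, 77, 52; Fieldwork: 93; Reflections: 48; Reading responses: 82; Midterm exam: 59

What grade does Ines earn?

C

Problem sets: drop 52, 53 → average of remaining 10 = 779/10 = 77.9
Weighted total:
  Problem sets 77.9 × 0.18 = 14.022
  Fieldwork 93 × 0.32 = 29.76
  Reflections 48 × 0.05 = 2.4
  Reading responses 82 × 0.39 = 31.98
  Midterm exam 59 × 0.06 = 3.54
Sum = 81.702
81.702 is ≥ 72 and < 82 → C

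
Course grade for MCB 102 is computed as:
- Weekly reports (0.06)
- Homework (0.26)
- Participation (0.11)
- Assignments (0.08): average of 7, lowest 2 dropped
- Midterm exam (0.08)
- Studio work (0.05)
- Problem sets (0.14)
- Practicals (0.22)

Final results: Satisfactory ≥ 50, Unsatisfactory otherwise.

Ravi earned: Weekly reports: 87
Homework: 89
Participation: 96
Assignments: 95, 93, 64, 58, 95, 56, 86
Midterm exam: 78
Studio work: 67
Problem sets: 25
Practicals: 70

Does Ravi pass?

Assignments: drop 56, 58 → average of remaining 5 = 433/5 = 86.6
Weighted total:
  Weekly reports 87 × 0.06 = 5.22
  Homework 89 × 0.26 = 23.14
  Participation 96 × 0.11 = 10.56
  Assignments 86.6 × 0.08 = 6.928
  Midterm exam 78 × 0.08 = 6.24
  Studio work 67 × 0.05 = 3.35
  Problem sets 25 × 0.14 = 3.5
  Practicals 70 × 0.22 = 15.4
Sum = 74.338
74.338 ≥ 50 → Satisfactory

Satisfactory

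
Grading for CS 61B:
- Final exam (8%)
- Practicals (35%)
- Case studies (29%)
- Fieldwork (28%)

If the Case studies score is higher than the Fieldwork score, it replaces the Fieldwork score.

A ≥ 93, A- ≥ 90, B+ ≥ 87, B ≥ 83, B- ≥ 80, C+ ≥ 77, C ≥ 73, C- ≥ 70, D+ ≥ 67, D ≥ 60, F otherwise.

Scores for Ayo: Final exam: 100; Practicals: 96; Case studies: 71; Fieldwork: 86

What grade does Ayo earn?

B

Case studies (71) ≤ Fieldwork (86), so Fieldwork stays at 86.
Weighted total:
  Final exam 100 × 0.08 = 8
  Practicals 96 × 0.35 = 33.6
  Case studies 71 × 0.29 = 20.59
  Fieldwork 86 × 0.28 = 24.08
Sum = 86.27
86.27 is ≥ 83 and < 87 → B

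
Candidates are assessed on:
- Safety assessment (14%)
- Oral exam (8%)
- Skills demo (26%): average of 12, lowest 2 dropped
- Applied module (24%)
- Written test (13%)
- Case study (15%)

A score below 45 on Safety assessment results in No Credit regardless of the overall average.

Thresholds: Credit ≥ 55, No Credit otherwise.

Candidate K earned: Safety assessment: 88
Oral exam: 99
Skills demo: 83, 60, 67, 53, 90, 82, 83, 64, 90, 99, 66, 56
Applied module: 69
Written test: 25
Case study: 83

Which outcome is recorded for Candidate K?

Skills demo: drop 53, 56 → average of remaining 10 = 784/10 = 78.4
Safety assessment score 88 ≥ 45: minimum met.
Weighted total:
  Safety assessment 88 × 0.14 = 12.32
  Oral exam 99 × 0.08 = 7.92
  Skills demo 78.4 × 0.26 = 20.384
  Applied module 69 × 0.24 = 16.56
  Written test 25 × 0.13 = 3.25
  Case study 83 × 0.15 = 12.45
Sum = 72.884
72.884 ≥ 55 → Credit

Credit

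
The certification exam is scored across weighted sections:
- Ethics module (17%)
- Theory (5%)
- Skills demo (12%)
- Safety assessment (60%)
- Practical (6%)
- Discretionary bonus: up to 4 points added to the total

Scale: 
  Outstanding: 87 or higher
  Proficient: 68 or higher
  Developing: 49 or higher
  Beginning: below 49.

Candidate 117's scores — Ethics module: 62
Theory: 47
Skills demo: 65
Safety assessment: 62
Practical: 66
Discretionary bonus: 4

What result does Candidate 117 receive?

Developing

Weighted total:
  Ethics module 62 × 0.17 = 10.54
  Theory 47 × 0.05 = 2.35
  Skills demo 65 × 0.12 = 7.8
  Safety assessment 62 × 0.6 = 37.2
  Practical 66 × 0.06 = 3.96
Sum = 61.85
Discretionary bonus: 61.85 + 4 = 65.85
65.85 is ≥ 49 and < 68 → Developing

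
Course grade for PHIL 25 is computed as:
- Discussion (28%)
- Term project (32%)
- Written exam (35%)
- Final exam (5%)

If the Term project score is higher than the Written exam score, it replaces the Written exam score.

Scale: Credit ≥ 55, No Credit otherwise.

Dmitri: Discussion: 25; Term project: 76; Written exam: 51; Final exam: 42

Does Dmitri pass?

Credit

Term project (76) > Written exam (51), so Written exam counts as 76.
Weighted total:
  Discussion 25 × 0.28 = 7
  Term project 76 × 0.32 = 24.32
  Written exam 76 × 0.35 = 26.6
  Final exam 42 × 0.05 = 2.1
Sum = 60.02
60.02 ≥ 55 → Credit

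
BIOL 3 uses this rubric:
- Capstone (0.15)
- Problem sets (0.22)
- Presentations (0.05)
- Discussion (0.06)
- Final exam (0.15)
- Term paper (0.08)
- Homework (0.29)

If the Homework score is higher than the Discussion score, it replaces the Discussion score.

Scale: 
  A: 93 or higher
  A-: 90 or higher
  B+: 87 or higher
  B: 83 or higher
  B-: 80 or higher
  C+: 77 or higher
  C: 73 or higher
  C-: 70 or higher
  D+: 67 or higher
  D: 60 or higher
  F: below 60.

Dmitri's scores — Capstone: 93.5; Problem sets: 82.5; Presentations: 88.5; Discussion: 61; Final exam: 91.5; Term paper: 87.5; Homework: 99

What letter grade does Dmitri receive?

Homework (99) > Discussion (61), so Discussion counts as 99.
Weighted total:
  Capstone 93.5 × 0.15 = 14.025
  Problem sets 82.5 × 0.22 = 18.15
  Presentations 88.5 × 0.05 = 4.425
  Discussion 99 × 0.06 = 5.94
  Final exam 91.5 × 0.15 = 13.725
  Term paper 87.5 × 0.08 = 7
  Homework 99 × 0.29 = 28.71
Sum = 91.975
91.975 is ≥ 90 and < 93 → A-

A-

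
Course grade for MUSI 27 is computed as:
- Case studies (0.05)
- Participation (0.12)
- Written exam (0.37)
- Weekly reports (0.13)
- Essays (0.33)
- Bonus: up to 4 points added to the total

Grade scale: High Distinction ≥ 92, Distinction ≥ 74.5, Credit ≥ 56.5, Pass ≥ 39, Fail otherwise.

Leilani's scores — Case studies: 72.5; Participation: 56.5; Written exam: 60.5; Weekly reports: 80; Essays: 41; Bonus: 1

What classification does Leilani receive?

Weighted total:
  Case studies 72.5 × 0.05 = 3.625
  Participation 56.5 × 0.12 = 6.78
  Written exam 60.5 × 0.37 = 22.385
  Weekly reports 80 × 0.13 = 10.4
  Essays 41 × 0.33 = 13.53
Sum = 56.72
Bonus: 56.72 + 1 = 57.72
57.72 is ≥ 56.5 and < 74.5 → Credit

Credit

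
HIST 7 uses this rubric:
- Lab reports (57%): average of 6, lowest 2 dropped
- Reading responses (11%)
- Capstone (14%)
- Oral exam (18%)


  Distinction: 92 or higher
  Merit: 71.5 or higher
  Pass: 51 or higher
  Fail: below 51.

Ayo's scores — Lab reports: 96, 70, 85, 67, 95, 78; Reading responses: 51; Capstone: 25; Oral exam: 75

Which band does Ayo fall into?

Lab reports: drop 67, 70 → average of remaining 4 = 354/4 = 88.5
Weighted total:
  Lab reports 88.5 × 0.57 = 50.445
  Reading responses 51 × 0.11 = 5.61
  Capstone 25 × 0.14 = 3.5
  Oral exam 75 × 0.18 = 13.5
Sum = 73.055
73.055 is ≥ 71.5 and < 92 → Merit

Merit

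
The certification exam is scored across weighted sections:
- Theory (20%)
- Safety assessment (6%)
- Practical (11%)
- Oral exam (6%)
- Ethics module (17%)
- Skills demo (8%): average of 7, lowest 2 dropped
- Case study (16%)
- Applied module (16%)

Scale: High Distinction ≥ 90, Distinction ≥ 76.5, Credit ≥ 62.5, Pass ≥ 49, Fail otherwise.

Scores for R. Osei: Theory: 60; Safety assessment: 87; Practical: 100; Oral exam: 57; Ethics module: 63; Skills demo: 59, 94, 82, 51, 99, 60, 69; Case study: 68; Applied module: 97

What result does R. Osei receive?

Credit

Skills demo: drop 51, 59 → average of remaining 5 = 404/5 = 80.8
Weighted total:
  Theory 60 × 0.2 = 12
  Safety assessment 87 × 0.06 = 5.22
  Practical 100 × 0.11 = 11
  Oral exam 57 × 0.06 = 3.42
  Ethics module 63 × 0.17 = 10.71
  Skills demo 80.8 × 0.08 = 6.464
  Case study 68 × 0.16 = 10.88
  Applied module 97 × 0.16 = 15.52
Sum = 75.214
75.214 is ≥ 62.5 and < 76.5 → Credit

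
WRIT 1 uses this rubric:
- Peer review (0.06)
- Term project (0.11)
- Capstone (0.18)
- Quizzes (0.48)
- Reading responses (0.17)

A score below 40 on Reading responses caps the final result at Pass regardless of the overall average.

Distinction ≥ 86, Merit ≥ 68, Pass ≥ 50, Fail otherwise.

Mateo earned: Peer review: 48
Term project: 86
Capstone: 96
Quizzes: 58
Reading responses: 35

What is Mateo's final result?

Reading responses score 35 < 40: minimum not met.
Weighted total:
  Peer review 48 × 0.06 = 2.88
  Term project 86 × 0.11 = 9.46
  Capstone 96 × 0.18 = 17.28
  Quizzes 58 × 0.48 = 27.84
  Reading responses 35 × 0.17 = 5.95
Sum = 63.41
63.41 would be Pass; cap at Pass applies → Pass.

Pass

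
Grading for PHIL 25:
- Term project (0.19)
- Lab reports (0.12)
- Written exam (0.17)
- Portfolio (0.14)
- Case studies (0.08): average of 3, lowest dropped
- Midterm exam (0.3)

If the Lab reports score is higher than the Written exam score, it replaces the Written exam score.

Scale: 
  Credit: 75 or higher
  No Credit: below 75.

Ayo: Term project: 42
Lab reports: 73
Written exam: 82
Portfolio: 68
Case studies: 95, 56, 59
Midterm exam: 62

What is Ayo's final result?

Case studies: drop 56 → average of remaining 2 = 154/2 = 77
Lab reports (73) ≤ Written exam (82), so Written exam stays at 82.
Weighted total:
  Term project 42 × 0.19 = 7.98
  Lab reports 73 × 0.12 = 8.76
  Written exam 82 × 0.17 = 13.94
  Portfolio 68 × 0.14 = 9.52
  Case studies 77 × 0.08 = 6.16
  Midterm exam 62 × 0.3 = 18.6
Sum = 64.96
64.96 < 75 → No Credit

No Credit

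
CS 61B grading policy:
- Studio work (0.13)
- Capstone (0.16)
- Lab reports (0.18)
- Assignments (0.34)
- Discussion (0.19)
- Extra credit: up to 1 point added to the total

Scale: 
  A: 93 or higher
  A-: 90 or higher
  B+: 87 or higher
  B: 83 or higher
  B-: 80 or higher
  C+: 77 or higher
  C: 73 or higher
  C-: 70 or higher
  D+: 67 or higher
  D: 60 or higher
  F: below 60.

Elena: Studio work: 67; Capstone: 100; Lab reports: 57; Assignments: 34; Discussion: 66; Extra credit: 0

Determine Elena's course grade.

F

Weighted total:
  Studio work 67 × 0.13 = 8.71
  Capstone 100 × 0.16 = 16
  Lab reports 57 × 0.18 = 10.26
  Assignments 34 × 0.34 = 11.56
  Discussion 66 × 0.19 = 12.54
Sum = 59.07
Extra credit: 59.07 + 0 = 59.07
59.07 < 60 → F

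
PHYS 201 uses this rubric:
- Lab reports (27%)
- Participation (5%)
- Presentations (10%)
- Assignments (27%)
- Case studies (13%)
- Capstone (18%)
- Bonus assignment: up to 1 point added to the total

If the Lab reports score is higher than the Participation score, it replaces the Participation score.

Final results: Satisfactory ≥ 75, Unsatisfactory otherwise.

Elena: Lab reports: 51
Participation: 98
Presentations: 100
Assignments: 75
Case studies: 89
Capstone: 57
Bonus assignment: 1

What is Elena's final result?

Lab reports (51) ≤ Participation (98), so Participation stays at 98.
Weighted total:
  Lab reports 51 × 0.27 = 13.77
  Participation 98 × 0.05 = 4.9
  Presentations 100 × 0.1 = 10
  Assignments 75 × 0.27 = 20.25
  Case studies 89 × 0.13 = 11.57
  Capstone 57 × 0.18 = 10.26
Sum = 70.75
Bonus assignment: 70.75 + 1 = 71.75
71.75 < 75 → Unsatisfactory

Unsatisfactory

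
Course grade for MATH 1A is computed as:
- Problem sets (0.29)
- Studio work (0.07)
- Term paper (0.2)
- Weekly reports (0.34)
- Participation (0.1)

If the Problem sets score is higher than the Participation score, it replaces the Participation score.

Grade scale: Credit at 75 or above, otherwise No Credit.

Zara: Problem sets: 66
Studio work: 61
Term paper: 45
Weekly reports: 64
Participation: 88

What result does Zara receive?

No Credit

Problem sets (66) ≤ Participation (88), so Participation stays at 88.
Weighted total:
  Problem sets 66 × 0.29 = 19.14
  Studio work 61 × 0.07 = 4.27
  Term paper 45 × 0.2 = 9
  Weekly reports 64 × 0.34 = 21.76
  Participation 88 × 0.1 = 8.8
Sum = 62.97
62.97 < 75 → No Credit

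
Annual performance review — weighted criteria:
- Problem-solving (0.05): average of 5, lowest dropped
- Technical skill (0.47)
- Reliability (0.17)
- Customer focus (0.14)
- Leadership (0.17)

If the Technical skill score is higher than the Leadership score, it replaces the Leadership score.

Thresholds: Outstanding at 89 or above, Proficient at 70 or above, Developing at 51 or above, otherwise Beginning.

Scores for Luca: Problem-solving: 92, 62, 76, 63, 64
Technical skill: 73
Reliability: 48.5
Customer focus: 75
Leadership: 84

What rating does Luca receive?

Proficient

Problem-solving: drop 62 → average of remaining 4 = 295/4 = 73.75
Technical skill (73) ≤ Leadership (84), so Leadership stays at 84.
Weighted total:
  Problem-solving 73.75 × 0.05 = 3.6875
  Technical skill 73 × 0.47 = 34.31
  Reliability 48.5 × 0.17 = 8.245
  Customer focus 75 × 0.14 = 10.5
  Leadership 84 × 0.17 = 14.28
Sum = 71.0225
71.0225 is ≥ 70 and < 89 → Proficient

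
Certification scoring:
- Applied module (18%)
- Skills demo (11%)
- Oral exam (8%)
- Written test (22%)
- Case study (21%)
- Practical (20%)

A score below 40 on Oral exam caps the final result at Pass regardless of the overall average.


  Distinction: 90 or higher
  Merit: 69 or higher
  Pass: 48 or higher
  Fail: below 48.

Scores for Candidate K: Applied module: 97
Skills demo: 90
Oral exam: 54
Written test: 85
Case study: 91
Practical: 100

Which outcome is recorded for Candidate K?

Oral exam score 54 ≥ 40: minimum met.
Weighted total:
  Applied module 97 × 0.18 = 17.46
  Skills demo 90 × 0.11 = 9.9
  Oral exam 54 × 0.08 = 4.32
  Written test 85 × 0.22 = 18.7
  Case study 91 × 0.21 = 19.11
  Practical 100 × 0.2 = 20
Sum = 89.49
89.49 is ≥ 69 and < 90 → Merit

Merit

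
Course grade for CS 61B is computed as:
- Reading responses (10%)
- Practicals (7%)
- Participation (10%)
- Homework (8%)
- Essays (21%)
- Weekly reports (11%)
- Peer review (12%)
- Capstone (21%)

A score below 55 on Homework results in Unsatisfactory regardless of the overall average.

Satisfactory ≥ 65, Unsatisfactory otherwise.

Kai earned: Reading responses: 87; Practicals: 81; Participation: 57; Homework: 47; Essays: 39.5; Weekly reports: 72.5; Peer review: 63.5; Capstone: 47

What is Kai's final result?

Homework score 47 < 55: minimum not met.
Weighted total:
  Reading responses 87 × 0.1 = 8.7
  Practicals 81 × 0.07 = 5.67
  Participation 57 × 0.1 = 5.7
  Homework 47 × 0.08 = 3.76
  Essays 39.5 × 0.21 = 8.295
  Weekly reports 72.5 × 0.11 = 7.975
  Peer review 63.5 × 0.12 = 7.62
  Capstone 47 × 0.21 = 9.87
Sum = 57.59
Because the Homework minimum was not met, the result is Unsatisfactory.

Unsatisfactory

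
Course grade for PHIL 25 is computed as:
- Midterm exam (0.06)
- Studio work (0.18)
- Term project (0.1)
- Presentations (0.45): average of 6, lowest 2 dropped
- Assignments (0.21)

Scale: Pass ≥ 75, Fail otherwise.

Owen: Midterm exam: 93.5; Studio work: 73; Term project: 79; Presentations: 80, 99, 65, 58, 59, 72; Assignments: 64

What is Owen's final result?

Pass

Presentations: drop 58, 59 → average of remaining 4 = 316/4 = 79
Weighted total:
  Midterm exam 93.5 × 0.06 = 5.61
  Studio work 73 × 0.18 = 13.14
  Term project 79 × 0.1 = 7.9
  Presentations 79 × 0.45 = 35.55
  Assignments 64 × 0.21 = 13.44
Sum = 75.64
75.64 ≥ 75 → Pass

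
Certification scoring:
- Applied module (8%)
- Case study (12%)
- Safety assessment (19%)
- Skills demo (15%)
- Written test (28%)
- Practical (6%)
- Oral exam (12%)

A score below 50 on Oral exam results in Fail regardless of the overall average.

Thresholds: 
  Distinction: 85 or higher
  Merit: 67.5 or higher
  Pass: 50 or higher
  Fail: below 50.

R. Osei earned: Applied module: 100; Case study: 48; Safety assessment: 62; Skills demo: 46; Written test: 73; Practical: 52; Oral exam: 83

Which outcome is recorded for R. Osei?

Oral exam score 83 ≥ 50: minimum met.
Weighted total:
  Applied module 100 × 0.08 = 8
  Case study 48 × 0.12 = 5.76
  Safety assessment 62 × 0.19 = 11.78
  Skills demo 46 × 0.15 = 6.9
  Written test 73 × 0.28 = 20.44
  Practical 52 × 0.06 = 3.12
  Oral exam 83 × 0.12 = 9.96
Sum = 65.96
65.96 is ≥ 50 and < 67.5 → Pass

Pass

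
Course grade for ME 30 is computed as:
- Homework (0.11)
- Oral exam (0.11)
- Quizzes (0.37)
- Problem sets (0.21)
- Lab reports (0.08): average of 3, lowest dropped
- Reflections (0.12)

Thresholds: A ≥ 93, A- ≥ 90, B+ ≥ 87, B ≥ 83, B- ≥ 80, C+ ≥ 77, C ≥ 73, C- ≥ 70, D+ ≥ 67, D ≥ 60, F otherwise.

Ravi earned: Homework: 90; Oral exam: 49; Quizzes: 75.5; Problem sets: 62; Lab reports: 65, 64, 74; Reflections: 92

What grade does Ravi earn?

Lab reports: drop 64 → average of remaining 2 = 139/2 = 69.5
Weighted total:
  Homework 90 × 0.11 = 9.9
  Oral exam 49 × 0.11 = 5.39
  Quizzes 75.5 × 0.37 = 27.935
  Problem sets 62 × 0.21 = 13.02
  Lab reports 69.5 × 0.08 = 5.56
  Reflections 92 × 0.12 = 11.04
Sum = 72.845
72.845 is ≥ 70 and < 73 → C-

C-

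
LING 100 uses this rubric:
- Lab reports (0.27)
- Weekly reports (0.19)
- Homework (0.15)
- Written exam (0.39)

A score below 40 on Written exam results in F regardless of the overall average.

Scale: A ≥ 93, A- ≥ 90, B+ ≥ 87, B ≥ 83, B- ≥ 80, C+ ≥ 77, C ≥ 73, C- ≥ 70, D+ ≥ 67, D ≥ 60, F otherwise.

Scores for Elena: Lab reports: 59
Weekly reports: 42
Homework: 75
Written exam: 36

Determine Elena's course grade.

Written exam score 36 < 40: minimum not met.
Weighted total:
  Lab reports 59 × 0.27 = 15.93
  Weekly reports 42 × 0.19 = 7.98
  Homework 75 × 0.15 = 11.25
  Written exam 36 × 0.39 = 14.04
Sum = 49.2
Because the Written exam minimum was not met, the result is F.

F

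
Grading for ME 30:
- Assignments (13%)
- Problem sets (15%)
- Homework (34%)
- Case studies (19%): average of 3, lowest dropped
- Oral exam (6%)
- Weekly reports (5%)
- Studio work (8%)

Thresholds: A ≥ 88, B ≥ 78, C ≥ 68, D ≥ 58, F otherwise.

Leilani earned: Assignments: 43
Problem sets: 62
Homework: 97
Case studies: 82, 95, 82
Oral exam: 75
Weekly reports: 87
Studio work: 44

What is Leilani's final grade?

C

Case studies: drop 82 → average of remaining 2 = 177/2 = 88.5
Weighted total:
  Assignments 43 × 0.13 = 5.59
  Problem sets 62 × 0.15 = 9.3
  Homework 97 × 0.34 = 32.98
  Case studies 88.5 × 0.19 = 16.815
  Oral exam 75 × 0.06 = 4.5
  Weekly reports 87 × 0.05 = 4.35
  Studio work 44 × 0.08 = 3.52
Sum = 77.055
77.055 is ≥ 68 and < 78 → C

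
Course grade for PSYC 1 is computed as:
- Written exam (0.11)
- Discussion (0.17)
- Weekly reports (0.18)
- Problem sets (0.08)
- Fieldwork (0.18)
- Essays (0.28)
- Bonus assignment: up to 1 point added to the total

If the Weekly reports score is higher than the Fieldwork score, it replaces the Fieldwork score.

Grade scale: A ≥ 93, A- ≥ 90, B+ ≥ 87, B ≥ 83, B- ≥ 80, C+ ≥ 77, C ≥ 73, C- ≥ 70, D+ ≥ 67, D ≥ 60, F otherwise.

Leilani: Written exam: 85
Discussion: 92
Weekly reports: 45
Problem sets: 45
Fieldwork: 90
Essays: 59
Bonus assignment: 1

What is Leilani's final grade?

C-

Weekly reports (45) ≤ Fieldwork (90), so Fieldwork stays at 90.
Weighted total:
  Written exam 85 × 0.11 = 9.35
  Discussion 92 × 0.17 = 15.64
  Weekly reports 45 × 0.18 = 8.1
  Problem sets 45 × 0.08 = 3.6
  Fieldwork 90 × 0.18 = 16.2
  Essays 59 × 0.28 = 16.52
Sum = 69.41
Bonus assignment: 69.41 + 1 = 70.41
70.41 is ≥ 70 and < 73 → C-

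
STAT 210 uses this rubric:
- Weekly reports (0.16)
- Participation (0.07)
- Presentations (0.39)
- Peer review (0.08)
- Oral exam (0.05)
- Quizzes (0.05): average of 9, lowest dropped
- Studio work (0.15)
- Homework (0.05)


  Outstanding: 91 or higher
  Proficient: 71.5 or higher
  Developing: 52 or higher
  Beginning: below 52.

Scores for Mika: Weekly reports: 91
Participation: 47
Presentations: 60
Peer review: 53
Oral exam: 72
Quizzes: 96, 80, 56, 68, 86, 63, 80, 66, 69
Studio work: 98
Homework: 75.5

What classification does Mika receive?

Developing

Quizzes: drop 56 → average of remaining 8 = 608/8 = 76
Weighted total:
  Weekly reports 91 × 0.16 = 14.56
  Participation 47 × 0.07 = 3.29
  Presentations 60 × 0.39 = 23.4
  Peer review 53 × 0.08 = 4.24
  Oral exam 72 × 0.05 = 3.6
  Quizzes 76 × 0.05 = 3.8
  Studio work 98 × 0.15 = 14.7
  Homework 75.5 × 0.05 = 3.775
Sum = 71.365
71.365 is ≥ 52 and < 71.5 → Developing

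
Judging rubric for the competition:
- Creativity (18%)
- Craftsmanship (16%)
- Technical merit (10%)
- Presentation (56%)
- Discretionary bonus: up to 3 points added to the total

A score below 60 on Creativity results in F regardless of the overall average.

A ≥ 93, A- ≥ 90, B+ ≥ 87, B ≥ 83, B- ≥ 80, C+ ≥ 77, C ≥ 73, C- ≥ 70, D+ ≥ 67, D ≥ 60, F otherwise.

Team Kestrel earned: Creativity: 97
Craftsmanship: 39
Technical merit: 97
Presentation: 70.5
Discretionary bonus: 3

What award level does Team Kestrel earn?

Creativity score 97 ≥ 60: minimum met.
Weighted total:
  Creativity 97 × 0.18 = 17.46
  Craftsmanship 39 × 0.16 = 6.24
  Technical merit 97 × 0.1 = 9.7
  Presentation 70.5 × 0.56 = 39.48
Sum = 72.88
Discretionary bonus: 72.88 + 3 = 75.88
75.88 is ≥ 73 and < 77 → C

C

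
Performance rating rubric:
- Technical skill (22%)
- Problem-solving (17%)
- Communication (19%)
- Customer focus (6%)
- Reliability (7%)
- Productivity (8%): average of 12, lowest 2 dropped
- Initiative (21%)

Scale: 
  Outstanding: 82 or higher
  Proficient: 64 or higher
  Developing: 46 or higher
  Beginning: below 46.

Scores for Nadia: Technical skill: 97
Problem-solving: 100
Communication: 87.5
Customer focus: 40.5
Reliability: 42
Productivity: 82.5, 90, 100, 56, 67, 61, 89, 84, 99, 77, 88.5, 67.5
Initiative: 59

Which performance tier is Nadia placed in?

Productivity: drop 56, 61 → average of remaining 10 = 844.5/10 = 84.45
Weighted total:
  Technical skill 97 × 0.22 = 21.34
  Problem-solving 100 × 0.17 = 17
  Communication 87.5 × 0.19 = 16.625
  Customer focus 40.5 × 0.06 = 2.43
  Reliability 42 × 0.07 = 2.94
  Productivity 84.45 × 0.08 = 6.756
  Initiative 59 × 0.21 = 12.39
Sum = 79.481
79.481 is ≥ 64 and < 82 → Proficient

Proficient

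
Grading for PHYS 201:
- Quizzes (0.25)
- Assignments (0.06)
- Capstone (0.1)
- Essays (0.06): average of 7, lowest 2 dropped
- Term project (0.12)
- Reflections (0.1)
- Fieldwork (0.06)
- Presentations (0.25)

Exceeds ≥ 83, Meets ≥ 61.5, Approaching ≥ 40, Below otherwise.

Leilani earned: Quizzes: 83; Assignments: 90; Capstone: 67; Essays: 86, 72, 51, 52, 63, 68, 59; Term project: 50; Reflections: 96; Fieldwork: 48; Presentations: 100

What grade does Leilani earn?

Essays: drop 51, 52 → average of remaining 5 = 348/5 = 69.6
Weighted total:
  Quizzes 83 × 0.25 = 20.75
  Assignments 90 × 0.06 = 5.4
  Capstone 67 × 0.1 = 6.7
  Essays 69.6 × 0.06 = 4.176
  Term project 50 × 0.12 = 6
  Reflections 96 × 0.1 = 9.6
  Fieldwork 48 × 0.06 = 2.88
  Presentations 100 × 0.25 = 25
Sum = 80.506
80.506 is ≥ 61.5 and < 83 → Meets

Meets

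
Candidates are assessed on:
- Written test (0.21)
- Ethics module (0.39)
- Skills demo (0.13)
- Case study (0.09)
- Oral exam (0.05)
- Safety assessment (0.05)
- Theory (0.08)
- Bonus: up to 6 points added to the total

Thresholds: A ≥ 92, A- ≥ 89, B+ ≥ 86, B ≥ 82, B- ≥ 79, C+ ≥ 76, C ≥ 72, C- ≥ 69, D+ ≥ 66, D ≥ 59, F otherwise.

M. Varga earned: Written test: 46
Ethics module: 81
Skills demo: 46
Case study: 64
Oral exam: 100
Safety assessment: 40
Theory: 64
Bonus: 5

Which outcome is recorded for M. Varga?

C-

Weighted total:
  Written test 46 × 0.21 = 9.66
  Ethics module 81 × 0.39 = 31.59
  Skills demo 46 × 0.13 = 5.98
  Case study 64 × 0.09 = 5.76
  Oral exam 100 × 0.05 = 5
  Safety assessment 40 × 0.05 = 2
  Theory 64 × 0.08 = 5.12
Sum = 65.11
Bonus: 65.11 + 5 = 70.11
70.11 is ≥ 69 and < 72 → C-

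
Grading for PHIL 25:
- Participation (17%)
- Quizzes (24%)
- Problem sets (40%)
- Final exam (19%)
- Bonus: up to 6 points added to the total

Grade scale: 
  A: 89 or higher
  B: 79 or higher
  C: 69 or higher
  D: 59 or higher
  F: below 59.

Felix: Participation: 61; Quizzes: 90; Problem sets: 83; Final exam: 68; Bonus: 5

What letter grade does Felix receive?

Weighted total:
  Participation 61 × 0.17 = 10.37
  Quizzes 90 × 0.24 = 21.6
  Problem sets 83 × 0.4 = 33.2
  Final exam 68 × 0.19 = 12.92
Sum = 78.09
Bonus: 78.09 + 5 = 83.09
83.09 is ≥ 79 and < 89 → B

B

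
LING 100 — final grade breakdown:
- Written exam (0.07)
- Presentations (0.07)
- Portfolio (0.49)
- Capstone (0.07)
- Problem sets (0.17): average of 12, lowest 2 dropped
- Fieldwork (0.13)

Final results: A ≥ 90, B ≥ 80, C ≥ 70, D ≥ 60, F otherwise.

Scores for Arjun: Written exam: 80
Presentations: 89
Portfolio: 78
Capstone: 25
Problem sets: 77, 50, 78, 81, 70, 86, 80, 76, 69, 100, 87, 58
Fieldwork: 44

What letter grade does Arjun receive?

C

Problem sets: drop 50, 58 → average of remaining 10 = 804/10 = 80.4
Weighted total:
  Written exam 80 × 0.07 = 5.6
  Presentations 89 × 0.07 = 6.23
  Portfolio 78 × 0.49 = 38.22
  Capstone 25 × 0.07 = 1.75
  Problem sets 80.4 × 0.17 = 13.668
  Fieldwork 44 × 0.13 = 5.72
Sum = 71.188
71.188 is ≥ 70 and < 80 → C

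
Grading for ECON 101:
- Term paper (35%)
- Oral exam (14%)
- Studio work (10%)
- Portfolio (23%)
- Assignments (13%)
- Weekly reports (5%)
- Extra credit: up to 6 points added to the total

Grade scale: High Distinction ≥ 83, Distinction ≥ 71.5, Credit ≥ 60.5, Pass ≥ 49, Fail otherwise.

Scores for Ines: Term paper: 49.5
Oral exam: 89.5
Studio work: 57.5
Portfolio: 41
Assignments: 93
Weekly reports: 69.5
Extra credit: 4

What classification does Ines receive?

Weighted total:
  Term paper 49.5 × 0.35 = 17.325
  Oral exam 89.5 × 0.14 = 12.53
  Studio work 57.5 × 0.1 = 5.75
  Portfolio 41 × 0.23 = 9.43
  Assignments 93 × 0.13 = 12.09
  Weekly reports 69.5 × 0.05 = 3.475
Sum = 60.6
Extra credit: 60.6 + 4 = 64.6
64.6 is ≥ 60.5 and < 71.5 → Credit

Credit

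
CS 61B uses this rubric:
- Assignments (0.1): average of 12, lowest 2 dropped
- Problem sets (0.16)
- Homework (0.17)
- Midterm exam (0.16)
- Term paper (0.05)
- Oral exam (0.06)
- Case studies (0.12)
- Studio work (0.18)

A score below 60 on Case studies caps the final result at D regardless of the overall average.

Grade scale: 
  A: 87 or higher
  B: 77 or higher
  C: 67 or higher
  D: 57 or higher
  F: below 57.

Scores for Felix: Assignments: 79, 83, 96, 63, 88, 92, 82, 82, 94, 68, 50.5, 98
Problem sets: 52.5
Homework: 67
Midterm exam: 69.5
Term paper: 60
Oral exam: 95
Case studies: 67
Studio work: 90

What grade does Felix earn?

Assignments: drop 50.5, 63 → average of remaining 10 = 862/10 = 86.2
Case studies score 67 ≥ 60: minimum met.
Weighted total:
  Assignments 86.2 × 0.1 = 8.62
  Problem sets 52.5 × 0.16 = 8.4
  Homework 67 × 0.17 = 11.39
  Midterm exam 69.5 × 0.16 = 11.12
  Term paper 60 × 0.05 = 3
  Oral exam 95 × 0.06 = 5.7
  Case studies 67 × 0.12 = 8.04
  Studio work 90 × 0.18 = 16.2
Sum = 72.47
72.47 is ≥ 67 and < 77 → C

C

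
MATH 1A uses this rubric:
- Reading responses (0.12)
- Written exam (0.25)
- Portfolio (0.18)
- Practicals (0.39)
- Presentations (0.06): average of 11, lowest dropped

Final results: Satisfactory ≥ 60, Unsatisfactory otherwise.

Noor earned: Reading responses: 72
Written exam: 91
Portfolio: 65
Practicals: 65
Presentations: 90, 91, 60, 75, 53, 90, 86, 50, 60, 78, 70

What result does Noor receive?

Presentations: drop 50 → average of remaining 10 = 753/10 = 75.3
Weighted total:
  Reading responses 72 × 0.12 = 8.64
  Written exam 91 × 0.25 = 22.75
  Portfolio 65 × 0.18 = 11.7
  Practicals 65 × 0.39 = 25.35
  Presentations 75.3 × 0.06 = 4.518
Sum = 72.958
72.958 ≥ 60 → Satisfactory

Satisfactory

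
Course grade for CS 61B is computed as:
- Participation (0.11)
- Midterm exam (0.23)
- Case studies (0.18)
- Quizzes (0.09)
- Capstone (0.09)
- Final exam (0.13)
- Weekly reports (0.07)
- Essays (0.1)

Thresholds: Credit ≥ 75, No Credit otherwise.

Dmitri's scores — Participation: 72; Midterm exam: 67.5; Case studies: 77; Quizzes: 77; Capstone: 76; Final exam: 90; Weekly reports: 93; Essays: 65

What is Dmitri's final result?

Weighted total:
  Participation 72 × 0.11 = 7.92
  Midterm exam 67.5 × 0.23 = 15.525
  Case studies 77 × 0.18 = 13.86
  Quizzes 77 × 0.09 = 6.93
  Capstone 76 × 0.09 = 6.84
  Final exam 90 × 0.13 = 11.7
  Weekly reports 93 × 0.07 = 6.51
  Essays 65 × 0.1 = 6.5
Sum = 75.785
75.785 ≥ 75 → Credit

Credit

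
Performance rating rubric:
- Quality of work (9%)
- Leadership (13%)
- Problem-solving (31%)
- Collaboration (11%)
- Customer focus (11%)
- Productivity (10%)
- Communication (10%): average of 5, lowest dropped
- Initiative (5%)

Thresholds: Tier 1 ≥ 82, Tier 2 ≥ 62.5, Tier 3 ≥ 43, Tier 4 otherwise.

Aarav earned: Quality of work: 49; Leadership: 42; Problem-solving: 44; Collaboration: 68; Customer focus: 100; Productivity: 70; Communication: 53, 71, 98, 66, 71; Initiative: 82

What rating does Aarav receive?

Tier 3

Communication: drop 53 → average of remaining 4 = 306/4 = 76.5
Weighted total:
  Quality of work 49 × 0.09 = 4.41
  Leadership 42 × 0.13 = 5.46
  Problem-solving 44 × 0.31 = 13.64
  Collaboration 68 × 0.11 = 7.48
  Customer focus 100 × 0.11 = 11
  Productivity 70 × 0.1 = 7
  Communication 76.5 × 0.1 = 7.65
  Initiative 82 × 0.05 = 4.1
Sum = 60.74
60.74 is ≥ 43 and < 62.5 → Tier 3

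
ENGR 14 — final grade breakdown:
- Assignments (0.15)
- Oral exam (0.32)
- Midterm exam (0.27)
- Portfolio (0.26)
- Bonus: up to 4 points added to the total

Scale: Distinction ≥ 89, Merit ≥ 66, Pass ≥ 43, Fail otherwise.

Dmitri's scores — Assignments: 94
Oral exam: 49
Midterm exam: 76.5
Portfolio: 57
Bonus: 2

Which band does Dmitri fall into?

Merit

Weighted total:
  Assignments 94 × 0.15 = 14.1
  Oral exam 49 × 0.32 = 15.68
  Midterm exam 76.5 × 0.27 = 20.655
  Portfolio 57 × 0.26 = 14.82
Sum = 65.255
Bonus: 65.255 + 2 = 67.255
67.255 is ≥ 66 and < 89 → Merit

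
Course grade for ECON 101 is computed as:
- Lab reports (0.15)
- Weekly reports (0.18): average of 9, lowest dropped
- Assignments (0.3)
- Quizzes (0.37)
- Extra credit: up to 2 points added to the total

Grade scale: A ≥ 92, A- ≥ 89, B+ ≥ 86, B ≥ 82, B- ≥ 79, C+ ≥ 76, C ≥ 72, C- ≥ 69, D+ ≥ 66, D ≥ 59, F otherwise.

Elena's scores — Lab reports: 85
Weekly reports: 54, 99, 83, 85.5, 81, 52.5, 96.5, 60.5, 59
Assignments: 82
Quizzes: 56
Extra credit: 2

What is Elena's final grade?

Weekly reports: drop 52.5 → average of remaining 8 = 618.5/8 = 77.3125
Weighted total:
  Lab reports 85 × 0.15 = 12.75
  Weekly reports 77.3125 × 0.18 = 13.91625
  Assignments 82 × 0.3 = 24.6
  Quizzes 56 × 0.37 = 20.72
Sum = 71.98625
Extra credit: 71.98625 + 2 = 73.98625
73.98625 is ≥ 72 and < 76 → C

C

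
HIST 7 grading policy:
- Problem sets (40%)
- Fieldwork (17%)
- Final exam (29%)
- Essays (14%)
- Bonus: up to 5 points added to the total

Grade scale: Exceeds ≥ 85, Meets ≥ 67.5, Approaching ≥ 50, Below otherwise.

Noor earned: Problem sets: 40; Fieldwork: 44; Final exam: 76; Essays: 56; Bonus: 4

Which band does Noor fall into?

Approaching

Weighted total:
  Problem sets 40 × 0.4 = 16
  Fieldwork 44 × 0.17 = 7.48
  Final exam 76 × 0.29 = 22.04
  Essays 56 × 0.14 = 7.84
Sum = 53.36
Bonus: 53.36 + 4 = 57.36
57.36 is ≥ 50 and < 67.5 → Approaching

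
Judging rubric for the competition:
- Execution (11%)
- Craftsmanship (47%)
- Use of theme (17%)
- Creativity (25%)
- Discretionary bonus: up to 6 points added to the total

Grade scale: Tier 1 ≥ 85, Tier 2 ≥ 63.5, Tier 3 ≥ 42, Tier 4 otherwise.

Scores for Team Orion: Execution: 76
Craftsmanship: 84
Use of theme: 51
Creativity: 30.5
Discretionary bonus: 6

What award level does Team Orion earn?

Tier 2

Weighted total:
  Execution 76 × 0.11 = 8.36
  Craftsmanship 84 × 0.47 = 39.48
  Use of theme 51 × 0.17 = 8.67
  Creativity 30.5 × 0.25 = 7.625
Sum = 64.135
Discretionary bonus: 64.135 + 6 = 70.135
70.135 is ≥ 63.5 and < 85 → Tier 2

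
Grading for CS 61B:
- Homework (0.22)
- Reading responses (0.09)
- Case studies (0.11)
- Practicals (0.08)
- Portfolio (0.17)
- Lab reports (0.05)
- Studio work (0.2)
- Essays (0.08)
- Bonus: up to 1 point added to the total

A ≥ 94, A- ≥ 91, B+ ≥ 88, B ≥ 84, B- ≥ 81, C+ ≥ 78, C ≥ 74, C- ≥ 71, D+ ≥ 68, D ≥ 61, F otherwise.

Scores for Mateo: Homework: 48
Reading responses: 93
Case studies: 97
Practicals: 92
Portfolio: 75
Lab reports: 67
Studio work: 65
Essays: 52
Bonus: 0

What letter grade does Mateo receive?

D+

Weighted total:
  Homework 48 × 0.22 = 10.56
  Reading responses 93 × 0.09 = 8.37
  Case studies 97 × 0.11 = 10.67
  Practicals 92 × 0.08 = 7.36
  Portfolio 75 × 0.17 = 12.75
  Lab reports 67 × 0.05 = 3.35
  Studio work 65 × 0.2 = 13
  Essays 52 × 0.08 = 4.16
Sum = 70.22
Bonus: 70.22 + 0 = 70.22
70.22 is ≥ 68 and < 71 → D+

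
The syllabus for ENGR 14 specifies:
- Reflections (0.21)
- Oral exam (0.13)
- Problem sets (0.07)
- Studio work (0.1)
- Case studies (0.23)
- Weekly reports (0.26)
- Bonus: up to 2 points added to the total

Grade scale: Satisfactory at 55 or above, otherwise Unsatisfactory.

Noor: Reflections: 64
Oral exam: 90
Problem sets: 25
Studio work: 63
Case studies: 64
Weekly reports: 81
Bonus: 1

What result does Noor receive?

Satisfactory

Weighted total:
  Reflections 64 × 0.21 = 13.44
  Oral exam 90 × 0.13 = 11.7
  Problem sets 25 × 0.07 = 1.75
  Studio work 63 × 0.1 = 6.3
  Case studies 64 × 0.23 = 14.72
  Weekly reports 81 × 0.26 = 21.06
Sum = 68.97
Bonus: 68.97 + 1 = 69.97
69.97 ≥ 55 → Satisfactory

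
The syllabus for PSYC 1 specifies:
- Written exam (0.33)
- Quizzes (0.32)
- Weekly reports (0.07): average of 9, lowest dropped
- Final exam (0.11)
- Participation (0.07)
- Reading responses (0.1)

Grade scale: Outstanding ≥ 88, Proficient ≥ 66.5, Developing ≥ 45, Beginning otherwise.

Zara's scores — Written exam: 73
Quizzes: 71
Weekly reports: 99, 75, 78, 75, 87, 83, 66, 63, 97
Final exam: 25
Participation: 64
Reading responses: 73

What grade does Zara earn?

Weekly reports: drop 63 → average of remaining 8 = 660/8 = 82.5
Weighted total:
  Written exam 73 × 0.33 = 24.09
  Quizzes 71 × 0.32 = 22.72
  Weekly reports 82.5 × 0.07 = 5.775
  Final exam 25 × 0.11 = 2.75
  Participation 64 × 0.07 = 4.48
  Reading responses 73 × 0.1 = 7.3
Sum = 67.115
67.115 is ≥ 66.5 and < 88 → Proficient

Proficient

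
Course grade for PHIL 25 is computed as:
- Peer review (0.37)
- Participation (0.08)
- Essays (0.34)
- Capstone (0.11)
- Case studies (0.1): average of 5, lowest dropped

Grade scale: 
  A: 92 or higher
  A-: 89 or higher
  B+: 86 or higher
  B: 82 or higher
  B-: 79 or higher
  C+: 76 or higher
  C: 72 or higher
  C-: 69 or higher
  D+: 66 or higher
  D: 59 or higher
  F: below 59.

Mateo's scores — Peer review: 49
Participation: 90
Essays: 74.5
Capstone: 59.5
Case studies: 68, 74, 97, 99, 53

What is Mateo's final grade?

D

Case studies: drop 53 → average of remaining 4 = 338/4 = 84.5
Weighted total:
  Peer review 49 × 0.37 = 18.13
  Participation 90 × 0.08 = 7.2
  Essays 74.5 × 0.34 = 25.33
  Capstone 59.5 × 0.11 = 6.545
  Case studies 84.5 × 0.1 = 8.45
Sum = 65.655
65.655 is ≥ 59 and < 66 → D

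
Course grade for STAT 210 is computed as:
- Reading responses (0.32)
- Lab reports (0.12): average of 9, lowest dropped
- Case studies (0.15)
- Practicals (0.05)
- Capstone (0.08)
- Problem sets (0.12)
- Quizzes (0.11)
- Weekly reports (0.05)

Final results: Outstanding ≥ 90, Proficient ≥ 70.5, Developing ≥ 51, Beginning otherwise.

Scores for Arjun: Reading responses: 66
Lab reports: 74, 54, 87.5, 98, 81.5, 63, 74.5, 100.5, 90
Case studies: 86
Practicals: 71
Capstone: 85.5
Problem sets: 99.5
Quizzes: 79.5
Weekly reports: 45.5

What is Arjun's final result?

Lab reports: drop 54 → average of remaining 8 = 669/8 = 83.625
Weighted total:
  Reading responses 66 × 0.32 = 21.12
  Lab reports 83.625 × 0.12 = 10.035
  Case studies 86 × 0.15 = 12.9
  Practicals 71 × 0.05 = 3.55
  Capstone 85.5 × 0.08 = 6.84
  Problem sets 99.5 × 0.12 = 11.94
  Quizzes 79.5 × 0.11 = 8.745
  Weekly reports 45.5 × 0.05 = 2.275
Sum = 77.405
77.405 is ≥ 70.5 and < 90 → Proficient

Proficient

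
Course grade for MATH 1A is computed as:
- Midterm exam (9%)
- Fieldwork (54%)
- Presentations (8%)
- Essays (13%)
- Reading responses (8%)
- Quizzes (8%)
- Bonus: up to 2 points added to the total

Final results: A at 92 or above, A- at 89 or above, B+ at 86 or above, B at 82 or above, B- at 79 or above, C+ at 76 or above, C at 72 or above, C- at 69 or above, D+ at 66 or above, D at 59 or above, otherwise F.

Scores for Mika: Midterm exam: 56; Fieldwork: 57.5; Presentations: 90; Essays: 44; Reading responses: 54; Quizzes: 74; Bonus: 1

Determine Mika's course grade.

D

Weighted total:
  Midterm exam 56 × 0.09 = 5.04
  Fieldwork 57.5 × 0.54 = 31.05
  Presentations 90 × 0.08 = 7.2
  Essays 44 × 0.13 = 5.72
  Reading responses 54 × 0.08 = 4.32
  Quizzes 74 × 0.08 = 5.92
Sum = 59.25
Bonus: 59.25 + 1 = 60.25
60.25 is ≥ 59 and < 66 → D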